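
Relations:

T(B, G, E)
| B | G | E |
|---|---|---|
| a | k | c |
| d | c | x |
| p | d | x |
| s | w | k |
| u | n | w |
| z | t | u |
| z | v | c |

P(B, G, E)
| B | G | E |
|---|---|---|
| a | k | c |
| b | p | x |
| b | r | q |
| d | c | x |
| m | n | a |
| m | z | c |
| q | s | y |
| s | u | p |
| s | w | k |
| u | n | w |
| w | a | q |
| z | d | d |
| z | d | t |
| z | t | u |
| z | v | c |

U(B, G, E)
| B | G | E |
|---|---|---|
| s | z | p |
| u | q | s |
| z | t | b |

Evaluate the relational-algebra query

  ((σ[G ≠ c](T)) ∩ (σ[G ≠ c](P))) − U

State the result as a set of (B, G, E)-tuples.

σ[G ≠ c]: keep tuples satisfying G ≠ c → {(a, k, c), (p, d, x), (s, w, k), (u, n, w), (z, t, u), (z, v, c)}
σ[G ≠ c]: keep tuples satisfying G ≠ c → {(a, k, c), (b, p, x), (b, r, q), (m, n, a), (m, z, c), (q, s, y), (s, u, p), (s, w, k), (u, n, w), (w, a, q), (z, d, d), (z, d, t), (z, t, u), (z, v, c)}
Set intersection of the two operands is {(a, k, c), (s, w, k), (u, n, w), (z, t, u), (z, v, c)}.
Set difference of the two operands is {(a, k, c), (s, w, k), (u, n, w), (z, t, u), (z, v, c)}.

{(a, k, c), (s, w, k), (u, n, w), (z, t, u), (z, v, c)}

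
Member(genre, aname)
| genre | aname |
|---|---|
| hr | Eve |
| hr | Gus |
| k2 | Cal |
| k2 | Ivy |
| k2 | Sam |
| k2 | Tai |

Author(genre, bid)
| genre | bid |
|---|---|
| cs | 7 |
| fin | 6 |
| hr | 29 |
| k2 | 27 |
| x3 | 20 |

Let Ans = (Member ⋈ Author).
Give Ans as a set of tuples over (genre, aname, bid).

{(hr, Eve, 29), (hr, Gus, 29), (k2, Cal, 27), (k2, Ivy, 27), (k2, Sam, 27), (k2, Tai, 27)}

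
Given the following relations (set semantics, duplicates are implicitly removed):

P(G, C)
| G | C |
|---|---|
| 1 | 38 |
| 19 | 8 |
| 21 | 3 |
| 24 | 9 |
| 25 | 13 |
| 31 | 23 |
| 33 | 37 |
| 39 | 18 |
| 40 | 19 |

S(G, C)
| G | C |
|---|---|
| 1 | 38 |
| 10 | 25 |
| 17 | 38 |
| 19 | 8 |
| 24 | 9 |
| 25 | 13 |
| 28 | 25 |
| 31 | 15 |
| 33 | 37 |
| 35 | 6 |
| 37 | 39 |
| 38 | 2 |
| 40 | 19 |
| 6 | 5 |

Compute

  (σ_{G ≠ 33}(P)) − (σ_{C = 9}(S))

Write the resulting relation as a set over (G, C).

Selection G ≠ 33: {(1, 38), (19, 8), (21, 3), (24, 9), (25, 13), (31, 23), (39, 18), (40, 19)}
Selection C = 9: {(24, 9)}
Set difference of the two operands is {(1, 38), (19, 8), (21, 3), (25, 13), (31, 23), (39, 18), (40, 19)}.

{(1, 38), (19, 8), (21, 3), (25, 13), (31, 23), (39, 18), (40, 19)}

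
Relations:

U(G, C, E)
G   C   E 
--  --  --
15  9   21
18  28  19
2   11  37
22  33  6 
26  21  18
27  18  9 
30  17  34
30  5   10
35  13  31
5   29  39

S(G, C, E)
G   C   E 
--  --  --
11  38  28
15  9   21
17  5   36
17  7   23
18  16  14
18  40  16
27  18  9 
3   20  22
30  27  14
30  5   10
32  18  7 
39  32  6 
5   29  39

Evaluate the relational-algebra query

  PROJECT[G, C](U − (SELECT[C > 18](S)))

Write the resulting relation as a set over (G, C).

{(15, 9), (18, 28), (2, 11), (22, 33), (26, 21), (27, 18), (30, 17), (30, 5), (35, 13)}

σ[C > 18]: keep tuples satisfying C > 18 → {(11, 38, 28), (18, 40, 16), (3, 20, 22), (30, 27, 14), (39, 32, 6), (5, 29, 39)}
Set difference of the two operands is {(15, 9, 21), (18, 28, 19), (2, 11, 37), (22, 33, 6), (26, 21, 18), (27, 18, 9), (30, 17, 34), (30, 5, 10), (35, 13, 31)}.
π[G, C]: project onto (G, C) → {(15, 9), (18, 28), (2, 11), (22, 33), (26, 21), (27, 18), (30, 17), (30, 5), (35, 13)}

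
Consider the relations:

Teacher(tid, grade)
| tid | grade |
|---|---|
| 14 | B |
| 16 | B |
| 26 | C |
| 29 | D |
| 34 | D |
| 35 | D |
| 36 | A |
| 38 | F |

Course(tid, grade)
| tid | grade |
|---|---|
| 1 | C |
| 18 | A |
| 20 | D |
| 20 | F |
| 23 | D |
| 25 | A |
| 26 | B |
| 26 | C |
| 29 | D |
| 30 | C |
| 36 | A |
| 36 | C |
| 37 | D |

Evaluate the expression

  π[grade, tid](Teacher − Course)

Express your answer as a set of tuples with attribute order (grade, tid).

{(B, 14), (B, 16), (D, 34), (D, 35), (F, 38)}

Difference: {(14, B), (16, B), (26, C), (29, D), (34, D), (35, D), (36, A), (38, F)} with {(1, C), (18, A), (20, D), (20, F), (23, D), (25, A), (26, B), (26, C), (29, D), (30, C), (36, A), (36, C), (37, D)} → {(14, B), (16, B), (34, D), (35, D), (38, F)}
Projecting to grade, tid: {(B, 14), (B, 16), (D, 34), (D, 35), (F, 38)}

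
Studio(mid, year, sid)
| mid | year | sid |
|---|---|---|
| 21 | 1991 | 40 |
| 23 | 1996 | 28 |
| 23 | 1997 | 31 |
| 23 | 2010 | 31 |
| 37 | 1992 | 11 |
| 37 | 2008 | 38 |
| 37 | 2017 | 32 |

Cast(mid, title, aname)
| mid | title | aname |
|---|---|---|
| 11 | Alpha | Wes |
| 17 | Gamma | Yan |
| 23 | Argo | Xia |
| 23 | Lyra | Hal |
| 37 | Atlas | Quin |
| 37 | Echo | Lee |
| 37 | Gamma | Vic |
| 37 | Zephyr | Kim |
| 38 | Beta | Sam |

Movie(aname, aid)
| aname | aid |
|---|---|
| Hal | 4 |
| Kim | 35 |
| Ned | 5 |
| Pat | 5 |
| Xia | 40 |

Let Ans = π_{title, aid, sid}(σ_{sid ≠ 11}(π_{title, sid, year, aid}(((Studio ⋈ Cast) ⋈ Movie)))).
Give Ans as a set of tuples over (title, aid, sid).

{(Argo, 40, 28), (Argo, 40, 31), (Lyra, 4, 28), (Lyra, 4, 31), (Zephyr, 35, 32), (Zephyr, 35, 38)}

Natural join on mid: {(23, 1996, 28, Argo, Xia), (23, 1996, 28, Lyra, Hal), (23, 1997, 31, Argo, Xia), (23, 1997, 31, Lyra, Hal), (23, 2010, 31, Argo, Xia), (23, 2010, 31, Lyra, Hal), (37, 1992, 11, Atlas, Quin), (37, 1992, 11, Echo, Lee), (37, 1992, 11, Gamma, Vic), (37, 1992, 11, Zephyr, Kim), (37, 2008, 38, Atlas, Quin), (37, 2008, 38, Echo, Lee), (37, 2008, 38, Gamma, Vic), (37, 2008, 38, Zephyr, Kim), (37, 2017, 32, Atlas, Quin), (37, 2017, 32, Echo, Lee), (37, 2017, 32, Gamma, Vic), (37, 2017, 32, Zephyr, Kim)}
Natural join on aname: {(23, 1996, 28, Argo, Xia, 40), (23, 1996, 28, Lyra, Hal, 4), (23, 1997, 31, Argo, Xia, 40), (23, 1997, 31, Lyra, Hal, 4), (23, 2010, 31, Argo, Xia, 40), (23, 2010, 31, Lyra, Hal, 4), (37, 1992, 11, Zephyr, Kim, 35), (37, 2008, 38, Zephyr, Kim, 35), (37, 2017, 32, Zephyr, Kim, 35)}
Projecting to title, sid, year, aid: {(Argo, 28, 1996, 40), (Argo, 31, 1997, 40), (Argo, 31, 2010, 40), (Lyra, 28, 1996, 4), (Lyra, 31, 1997, 4), (Lyra, 31, 2010, 4), (Zephyr, 11, 1992, 35), (Zephyr, 32, 2017, 35), (Zephyr, 38, 2008, 35)}
Selection sid ≠ 11: {(Argo, 28, 1996, 40), (Argo, 31, 1997, 40), (Argo, 31, 2010, 40), (Lyra, 28, 1996, 4), (Lyra, 31, 1997, 4), (Lyra, 31, 2010, 4), (Zephyr, 32, 2017, 35), (Zephyr, 38, 2008, 35)}
Projecting to title, aid, sid (2 duplicate(s) eliminated): {(Argo, 40, 28), (Argo, 40, 31), (Lyra, 4, 28), (Lyra, 4, 31), (Zephyr, 35, 32), (Zephyr, 35, 38)}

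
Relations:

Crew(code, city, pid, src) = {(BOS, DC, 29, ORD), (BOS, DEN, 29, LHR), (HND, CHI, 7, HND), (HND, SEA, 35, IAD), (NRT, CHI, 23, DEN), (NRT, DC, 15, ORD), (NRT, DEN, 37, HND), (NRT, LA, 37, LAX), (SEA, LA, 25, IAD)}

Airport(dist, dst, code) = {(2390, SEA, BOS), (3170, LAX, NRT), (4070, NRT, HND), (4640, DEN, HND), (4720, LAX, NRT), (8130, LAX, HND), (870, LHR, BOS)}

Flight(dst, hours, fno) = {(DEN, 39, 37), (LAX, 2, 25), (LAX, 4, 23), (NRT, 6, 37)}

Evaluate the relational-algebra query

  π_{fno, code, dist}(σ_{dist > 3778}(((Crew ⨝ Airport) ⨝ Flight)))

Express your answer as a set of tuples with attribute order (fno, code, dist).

{(23, HND, 8130), (23, NRT, 4720), (25, HND, 8130), (25, NRT, 4720), (37, HND, 4070), (37, HND, 4640)}

Joining Crew and Airport on code yields {(BOS, DC, 29, ORD, 2390, SEA), (BOS, DC, 29, ORD, 870, LHR), (BOS, DEN, 29, LHR, 2390, SEA), (BOS, DEN, 29, LHR, 870, LHR), (HND, CHI, 7, HND, 4070, NRT), (HND, CHI, 7, HND, 4640, DEN), (HND, CHI, 7, HND, 8130, LAX), (HND, SEA, 35, IAD, 4070, NRT), (HND, SEA, 35, IAD, 4640, DEN), (HND, SEA, 35, IAD, 8130, LAX), (NRT, CHI, 23, DEN, 3170, LAX), (NRT, CHI, 23, DEN, 4720, LAX), (NRT, DC, 15, ORD, 3170, LAX), (NRT, DC, 15, ORD, 4720, LAX), (NRT, DEN, 37, HND, 3170, LAX), (NRT, DEN, 37, HND, 4720, LAX), (NRT, LA, 37, LAX, 3170, LAX), (NRT, LA, 37, LAX, 4720, LAX)}.
Joining (Crew ⨝ Airport) and Flight on dst yields {(HND, CHI, 7, HND, 4070, NRT, 6, 37), (HND, CHI, 7, HND, 4640, DEN, 39, 37), (HND, CHI, 7, HND, 8130, LAX, 2, 25), (HND, CHI, 7, HND, 8130, LAX, 4, 23), (HND, SEA, 35, IAD, 4070, NRT, 6, 37), (HND, SEA, 35, IAD, 4640, DEN, 39, 37), (HND, SEA, 35, IAD, 8130, LAX, 2, 25), (HND, SEA, 35, IAD, 8130, LAX, 4, 23), (NRT, CHI, 23, DEN, 3170, LAX, 2, 25), (NRT, CHI, 23, DEN, 3170, LAX, 4, 23), (NRT, CHI, 23, DEN, 4720, LAX, 2, 25), (NRT, CHI, 23, DEN, 4720, LAX, 4, 23), (NRT, DC, 15, ORD, 3170, LAX, 2, 25), (NRT, DC, 15, ORD, 3170, LAX, 4, 23), (NRT, DC, 15, ORD, 4720, LAX, 2, 25), (NRT, DC, 15, ORD, 4720, LAX, 4, 23), (NRT, DEN, 37, HND, 3170, LAX, 2, 25), (NRT, DEN, 37, HND, 3170, LAX, 4, 23), (NRT, DEN, 37, HND, 4720, LAX, 2, 25), (NRT, DEN, 37, HND, 4720, LAX, 4, 23), (NRT, LA, 37, LAX, 3170, LAX, 2, 25), (NRT, LA, 37, LAX, 3170, LAX, 4, 23), (NRT, LA, 37, LAX, 4720, LAX, 2, 25), (NRT, LA, 37, LAX, 4720, LAX, 4, 23)}.
σ[dist > 3778]: keep tuples satisfying dist > 3778 → {(HND, CHI, 7, HND, 4070, NRT, 6, 37), (HND, CHI, 7, HND, 4640, DEN, 39, 37), (HND, CHI, 7, HND, 8130, LAX, 2, 25), (HND, CHI, 7, HND, 8130, LAX, 4, 23), (HND, SEA, 35, IAD, 4070, NRT, 6, 37), (HND, SEA, 35, IAD, 4640, DEN, 39, 37), (HND, SEA, 35, IAD, 8130, LAX, 2, 25), (HND, SEA, 35, IAD, 8130, LAX, 4, 23), (NRT, CHI, 23, DEN, 4720, LAX, 2, 25), (NRT, CHI, 23, DEN, 4720, LAX, 4, 23), (NRT, DC, 15, ORD, 4720, LAX, 2, 25), (NRT, DC, 15, ORD, 4720, LAX, 4, 23), (NRT, DEN, 37, HND, 4720, LAX, 2, 25), (NRT, DEN, 37, HND, 4720, LAX, 4, 23), (NRT, LA, 37, LAX, 4720, LAX, 2, 25), (NRT, LA, 37, LAX, 4720, LAX, 4, 23)}
Keep only column(s) fno, code, dist (10 duplicate(s) eliminated): {(23, HND, 8130), (23, NRT, 4720), (25, HND, 8130), (25, NRT, 4720), (37, HND, 4070), (37, HND, 4640)}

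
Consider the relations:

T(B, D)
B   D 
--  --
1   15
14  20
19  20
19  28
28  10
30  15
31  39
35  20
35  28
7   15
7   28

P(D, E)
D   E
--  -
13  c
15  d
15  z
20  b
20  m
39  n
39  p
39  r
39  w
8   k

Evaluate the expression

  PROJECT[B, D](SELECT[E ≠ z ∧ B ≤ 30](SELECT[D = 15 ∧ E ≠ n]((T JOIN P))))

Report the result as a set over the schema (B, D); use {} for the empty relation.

{(1, 15), (30, 15), (7, 15)}

Joining T and P on D yields {(1, 15, d), (1, 15, z), (14, 20, b), (14, 20, m), (19, 20, b), (19, 20, m), (30, 15, d), (30, 15, z), (31, 39, n), (31, 39, p), (31, 39, r), (31, 39, w), (35, 20, b), (35, 20, m), (7, 15, d), (7, 15, z)}.
σ[D = 15 ∧ E ≠ n]: keep tuples satisfying D = 15 ∧ E ≠ n → {(1, 15, d), (1, 15, z), (30, 15, d), (30, 15, z), (7, 15, d), (7, 15, z)}
σ[E ≠ z ∧ B ≤ 30]: keep tuples satisfying E ≠ z ∧ B ≤ 30 → {(1, 15, d), (30, 15, d), (7, 15, d)}
π[B, D]: project onto (B, D) → {(1, 15), (30, 15), (7, 15)}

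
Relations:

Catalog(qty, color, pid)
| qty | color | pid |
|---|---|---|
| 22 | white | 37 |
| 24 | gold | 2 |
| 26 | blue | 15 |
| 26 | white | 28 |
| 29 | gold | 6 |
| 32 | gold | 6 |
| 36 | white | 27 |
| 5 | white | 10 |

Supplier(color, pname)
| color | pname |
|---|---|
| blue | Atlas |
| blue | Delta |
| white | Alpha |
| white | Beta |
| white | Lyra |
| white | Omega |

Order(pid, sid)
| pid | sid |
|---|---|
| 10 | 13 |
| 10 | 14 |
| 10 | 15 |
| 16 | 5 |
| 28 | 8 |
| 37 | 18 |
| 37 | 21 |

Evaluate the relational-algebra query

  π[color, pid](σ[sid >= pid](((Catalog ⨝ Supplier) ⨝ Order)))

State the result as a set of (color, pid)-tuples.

Catalog ⋈ Supplier (natural join on color): {(22, white, 37, Alpha), (22, white, 37, Beta), (22, white, 37, Lyra), (22, white, 37, Omega), (26, blue, 15, Atlas), (26, blue, 15, Delta), (26, white, 28, Alpha), (26, white, 28, Beta), (26, white, 28, Lyra), (26, white, 28, Omega), (36, white, 27, Alpha), (36, white, 27, Beta), (36, white, 27, Lyra), (36, white, 27, Omega), (5, white, 10, Alpha), (5, white, 10, Beta), (5, white, 10, Lyra), (5, white, 10, Omega)}
(Catalog ⨝ Supplier) ⋈ Order (natural join on pid): {(22, white, 37, Alpha, 18), (22, white, 37, Alpha, 21), (22, white, 37, Beta, 18), (22, white, 37, Beta, 21), (22, white, 37, Lyra, 18), (22, white, 37, Lyra, 21), (22, white, 37, Omega, 18), (22, white, 37, Omega, 21), (26, white, 28, Alpha, 8), (26, white, 28, Beta, 8), (26, white, 28, Lyra, 8), (26, white, 28, Omega, 8), (5, white, 10, Alpha, 13), (5, white, 10, Alpha, 14), (5, white, 10, Alpha, 15), (5, white, 10, Beta, 13), (5, white, 10, Beta, 14), (5, white, 10, Beta, 15), (5, white, 10, Lyra, 13), (5, white, 10, Lyra, 14), (5, white, 10, Lyra, 15), (5, white, 10, Omega, 13), (5, white, 10, Omega, 14), (5, white, 10, Omega, 15)}
Filtering on sid >= pid leaves {(5, white, 10, Alpha, 13), (5, white, 10, Alpha, 14), (5, white, 10, Alpha, 15), (5, white, 10, Beta, 13), (5, white, 10, Beta, 14), (5, white, 10, Beta, 15), (5, white, 10, Lyra, 13), (5, white, 10, Lyra, 14), (5, white, 10, Lyra, 15), (5, white, 10, Omega, 13), (5, white, 10, Omega, 14), (5, white, 10, Omega, 15)}.
Projecting to color, pid (11 duplicate(s) eliminated): {(white, 10)}

{(white, 10)}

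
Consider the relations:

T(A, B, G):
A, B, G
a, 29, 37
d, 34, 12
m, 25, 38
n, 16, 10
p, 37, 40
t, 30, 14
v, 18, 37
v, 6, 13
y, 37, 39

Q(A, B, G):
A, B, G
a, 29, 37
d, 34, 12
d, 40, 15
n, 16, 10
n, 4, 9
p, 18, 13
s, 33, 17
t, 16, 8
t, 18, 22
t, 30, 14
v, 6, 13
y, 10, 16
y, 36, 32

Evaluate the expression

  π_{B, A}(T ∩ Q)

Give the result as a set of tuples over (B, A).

{(16, n), (29, a), (30, t), (34, d), (6, v)}

Taking the intersection: {(a, 29, 37), (d, 34, 12), (n, 16, 10), (t, 30, 14), (v, 6, 13)}
Projecting to B, A: {(16, n), (29, a), (30, t), (34, d), (6, v)}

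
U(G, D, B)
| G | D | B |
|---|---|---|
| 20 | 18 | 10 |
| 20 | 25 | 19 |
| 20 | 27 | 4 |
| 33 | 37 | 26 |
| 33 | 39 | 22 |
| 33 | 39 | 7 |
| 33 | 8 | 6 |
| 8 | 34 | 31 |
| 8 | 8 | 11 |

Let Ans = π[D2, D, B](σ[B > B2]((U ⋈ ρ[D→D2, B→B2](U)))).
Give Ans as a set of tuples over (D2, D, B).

{(18, 25, 19), (27, 18, 10), (27, 25, 19), (39, 37, 26), (39, 39, 22), (8, 34, 31), (8, 37, 26), (8, 39, 22), (8, 39, 7)}

ρ[D→D2, B→B2]: schema becomes (G, D2, B2); tuples unchanged.
Natural join on G: {(20, 18, 10, 18, 10), (20, 18, 10, 25, 19), (20, 18, 10, 27, 4), (20, 25, 19, 18, 10), (20, 25, 19, 25, 19), (20, 25, 19, 27, 4), (20, 27, 4, 18, 10), (20, 27, 4, 25, 19), (20, 27, 4, 27, 4), (33, 37, 26, 37, 26), (33, 37, 26, 39, 22), (33, 37, 26, 39, 7), (33, 37, 26, 8, 6), (33, 39, 22, 37, 26), (33, 39, 22, 39, 22), (33, 39, 22, 39, 7), (33, 39, 22, 8, 6), (33, 39, 7, 37, 26), (33, 39, 7, 39, 22), (33, 39, 7, 39, 7), (33, 39, 7, 8, 6), (33, 8, 6, 37, 26), (33, 8, 6, 39, 22), (33, 8, 6, 39, 7), (33, 8, 6, 8, 6), (8, 34, 31, 34, 31), (8, 34, 31, 8, 11), (8, 8, 11, 34, 31), (8, 8, 11, 8, 11)}
σ[B > B2]: keep tuples satisfying B > B2 → {(20, 18, 10, 27, 4), (20, 25, 19, 18, 10), (20, 25, 19, 27, 4), (33, 37, 26, 39, 22), (33, 37, 26, 39, 7), (33, 37, 26, 8, 6), (33, 39, 22, 39, 7), (33, 39, 22, 8, 6), (33, 39, 7, 8, 6), (8, 34, 31, 8, 11)}
π[D2, D, B]: project onto (D2, D, B) (1 duplicate(s) eliminated) → {(18, 25, 19), (27, 18, 10), (27, 25, 19), (39, 37, 26), (39, 39, 22), (8, 34, 31), (8, 37, 26), (8, 39, 22), (8, 39, 7)}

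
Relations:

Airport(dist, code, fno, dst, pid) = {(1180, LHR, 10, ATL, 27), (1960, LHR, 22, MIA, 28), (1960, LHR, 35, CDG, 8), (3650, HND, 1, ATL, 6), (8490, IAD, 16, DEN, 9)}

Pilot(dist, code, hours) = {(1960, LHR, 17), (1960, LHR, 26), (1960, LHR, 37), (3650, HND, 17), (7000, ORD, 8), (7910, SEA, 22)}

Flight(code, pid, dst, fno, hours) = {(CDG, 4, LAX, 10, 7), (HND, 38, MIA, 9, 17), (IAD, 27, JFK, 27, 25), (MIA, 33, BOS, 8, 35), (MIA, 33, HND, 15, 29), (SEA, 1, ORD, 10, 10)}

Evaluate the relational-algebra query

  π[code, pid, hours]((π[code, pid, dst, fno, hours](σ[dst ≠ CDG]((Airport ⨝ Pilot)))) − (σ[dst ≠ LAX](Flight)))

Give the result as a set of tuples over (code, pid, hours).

{(HND, 6, 17), (LHR, 28, 17), (LHR, 28, 26), (LHR, 28, 37)}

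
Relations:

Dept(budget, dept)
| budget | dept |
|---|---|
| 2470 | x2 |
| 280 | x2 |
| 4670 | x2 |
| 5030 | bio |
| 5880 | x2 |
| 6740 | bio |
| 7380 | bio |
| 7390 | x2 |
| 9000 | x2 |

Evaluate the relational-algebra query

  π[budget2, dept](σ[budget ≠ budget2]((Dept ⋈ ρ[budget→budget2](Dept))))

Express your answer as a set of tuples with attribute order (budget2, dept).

{(2470, x2), (280, x2), (4670, x2), (5030, bio), (5880, x2), (6740, bio), (7380, bio), (7390, x2), (9000, x2)}

ρ[budget→budget2]: schema becomes (budget2, dept); tuples unchanged.
Natural join on dept: {(2470, x2, 2470), (2470, x2, 280), (2470, x2, 4670), (2470, x2, 5880), (2470, x2, 7390), (2470, x2, 9000), (280, x2, 2470), (280, x2, 280), (280, x2, 4670), (280, x2, 5880), (280, x2, 7390), (280, x2, 9000), (4670, x2, 2470), (4670, x2, 280), (4670, x2, 4670), (4670, x2, 5880), (4670, x2, 7390), (4670, x2, 9000), (5030, bio, 5030), (5030, bio, 6740), (5030, bio, 7380), (5880, x2, 2470), (5880, x2, 280), (5880, x2, 4670), (5880, x2, 5880), (5880, x2, 7390), (5880, x2, 9000), (6740, bio, 5030), (6740, bio, 6740), (6740, bio, 7380), (7380, bio, 5030), (7380, bio, 6740), (7380, bio, 7380), (7390, x2, 2470), (7390, x2, 280), (7390, x2, 4670), (7390, x2, 5880), (7390, x2, 7390), (7390, x2, 9000), (9000, x2, 2470), (9000, x2, 280), (9000, x2, 4670), (9000, x2, 5880), (9000, x2, 7390), (9000, x2, 9000)}
σ[budget ≠ budget2]: keep tuples satisfying budget ≠ budget2 → {(2470, x2, 280), (2470, x2, 4670), (2470, x2, 5880), (2470, x2, 7390), (2470, x2, 9000), (280, x2, 2470), (280, x2, 4670), (280, x2, 5880), (280, x2, 7390), (280, x2, 9000), (4670, x2, 2470), (4670, x2, 280), (4670, x2, 5880), (4670, x2, 7390), (4670, x2, 9000), (5030, bio, 6740), (5030, bio, 7380), (5880, x2, 2470), (5880, x2, 280), (5880, x2, 4670), (5880, x2, 7390), (5880, x2, 9000), (6740, bio, 5030), (6740, bio, 7380), (7380, bio, 5030), (7380, bio, 6740), (7390, x2, 2470), (7390, x2, 280), (7390, x2, 4670), (7390, x2, 5880), (7390, x2, 9000), (9000, x2, 2470), (9000, x2, 280), (9000, x2, 4670), (9000, x2, 5880), (9000, x2, 7390)}
π_{budget2, dept} gives {(2470, x2), (280, x2), (4670, x2), (5030, bio), (5880, x2), (6740, bio), (7380, bio), (7390, x2), (9000, x2)} (27 duplicate(s) eliminated).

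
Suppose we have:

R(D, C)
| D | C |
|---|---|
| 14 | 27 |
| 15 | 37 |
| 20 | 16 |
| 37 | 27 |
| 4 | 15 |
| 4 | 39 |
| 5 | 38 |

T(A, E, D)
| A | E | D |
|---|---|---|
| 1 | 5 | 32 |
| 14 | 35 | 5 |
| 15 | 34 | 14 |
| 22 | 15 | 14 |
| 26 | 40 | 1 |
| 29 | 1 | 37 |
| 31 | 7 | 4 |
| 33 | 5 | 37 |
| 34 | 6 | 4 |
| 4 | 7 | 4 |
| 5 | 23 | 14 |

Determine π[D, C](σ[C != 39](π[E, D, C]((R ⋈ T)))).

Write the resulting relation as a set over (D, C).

{(14, 27), (37, 27), (4, 15), (5, 38)}

R ⋈ T (natural join on D): {(14, 27, 15, 34), (14, 27, 22, 15), (14, 27, 5, 23), (37, 27, 29, 1), (37, 27, 33, 5), (4, 15, 31, 7), (4, 15, 34, 6), (4, 15, 4, 7), (4, 39, 31, 7), (4, 39, 34, 6), (4, 39, 4, 7), (5, 38, 14, 35)}
π_{E, D, C} gives {(1, 37, 27), (15, 14, 27), (23, 14, 27), (34, 14, 27), (35, 5, 38), (5, 37, 27), (6, 4, 15), (6, 4, 39), (7, 4, 15), (7, 4, 39)} (2 duplicate(s) eliminated).
σ[C != 39]: keep tuples satisfying C != 39 → {(1, 37, 27), (15, 14, 27), (23, 14, 27), (34, 14, 27), (35, 5, 38), (5, 37, 27), (6, 4, 15), (7, 4, 15)}
π_{D, C} gives {(14, 27), (37, 27), (4, 15), (5, 38)} (4 duplicate(s) eliminated).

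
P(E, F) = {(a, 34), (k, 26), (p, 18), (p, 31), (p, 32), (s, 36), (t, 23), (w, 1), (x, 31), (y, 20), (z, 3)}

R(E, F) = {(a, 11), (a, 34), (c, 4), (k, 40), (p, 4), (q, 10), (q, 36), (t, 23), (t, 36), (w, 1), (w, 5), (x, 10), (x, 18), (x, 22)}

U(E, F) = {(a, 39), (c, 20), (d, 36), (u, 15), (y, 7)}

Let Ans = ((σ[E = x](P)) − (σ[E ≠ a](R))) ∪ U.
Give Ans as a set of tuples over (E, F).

{(a, 39), (c, 20), (d, 36), (u, 15), (x, 31), (y, 7)}

Selection E = x: {(x, 31)}
Selection E ≠ a: {(c, 4), (k, 40), (p, 4), (q, 10), (q, 36), (t, 23), (t, 36), (w, 1), (w, 5), (x, 10), (x, 18), (x, 22)}
Set difference of the two operands is {(x, 31)}.
Set union of the two operands is {(a, 39), (c, 20), (d, 36), (u, 15), (x, 31), (y, 7)}.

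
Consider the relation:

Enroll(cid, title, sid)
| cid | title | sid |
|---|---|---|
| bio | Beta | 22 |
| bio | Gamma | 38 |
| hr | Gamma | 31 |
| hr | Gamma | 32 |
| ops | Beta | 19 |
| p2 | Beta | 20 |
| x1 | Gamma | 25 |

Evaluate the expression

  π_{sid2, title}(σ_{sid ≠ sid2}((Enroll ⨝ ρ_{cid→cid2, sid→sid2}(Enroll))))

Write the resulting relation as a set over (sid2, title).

{(19, Beta), (20, Beta), (22, Beta), (25, Gamma), (31, Gamma), (32, Gamma), (38, Gamma)}

ρ[cid→cid2, sid→sid2]: schema becomes (cid2, title, sid2); tuples unchanged.
Joining Enroll and ρ_{cid→cid2, sid→sid2}(Enroll) on title yields {(bio, Beta, 22, bio, 22), (bio, Beta, 22, ops, 19), (bio, Beta, 22, p2, 20), (bio, Gamma, 38, bio, 38), (bio, Gamma, 38, hr, 31), (bio, Gamma, 38, hr, 32), (bio, Gamma, 38, x1, 25), (hr, Gamma, 31, bio, 38), (hr, Gamma, 31, hr, 31), (hr, Gamma, 31, hr, 32), (hr, Gamma, 31, x1, 25), (hr, Gamma, 32, bio, 38), (hr, Gamma, 32, hr, 31), (hr, Gamma, 32, hr, 32), (hr, Gamma, 32, x1, 25), (ops, Beta, 19, bio, 22), (ops, Beta, 19, ops, 19), (ops, Beta, 19, p2, 20), (p2, Beta, 20, bio, 22), (p2, Beta, 20, ops, 19), (p2, Beta, 20, p2, 20), (x1, Gamma, 25, bio, 38), (x1, Gamma, 25, hr, 31), (x1, Gamma, 25, hr, 32), (x1, Gamma, 25, x1, 25)}.
Apply σ_{sid ≠ sid2}; surviving tuples: {(bio, Beta, 22, ops, 19), (bio, Beta, 22, p2, 20), (bio, Gamma, 38, hr, 31), (bio, Gamma, 38, hr, 32), (bio, Gamma, 38, x1, 25), (hr, Gamma, 31, bio, 38), (hr, Gamma, 31, hr, 32), (hr, Gamma, 31, x1, 25), (hr, Gamma, 32, bio, 38), (hr, Gamma, 32, hr, 31), (hr, Gamma, 32, x1, 25), (ops, Beta, 19, bio, 22), (ops, Beta, 19, p2, 20), (p2, Beta, 20, bio, 22), (p2, Beta, 20, ops, 19), (x1, Gamma, 25, bio, 38), (x1, Gamma, 25, hr, 31), (x1, Gamma, 25, hr, 32)}
π[sid2, title]: project onto (sid2, title) (11 duplicate(s) eliminated) → {(19, Beta), (20, Beta), (22, Beta), (25, Gamma), (31, Gamma), (32, Gamma), (38, Gamma)}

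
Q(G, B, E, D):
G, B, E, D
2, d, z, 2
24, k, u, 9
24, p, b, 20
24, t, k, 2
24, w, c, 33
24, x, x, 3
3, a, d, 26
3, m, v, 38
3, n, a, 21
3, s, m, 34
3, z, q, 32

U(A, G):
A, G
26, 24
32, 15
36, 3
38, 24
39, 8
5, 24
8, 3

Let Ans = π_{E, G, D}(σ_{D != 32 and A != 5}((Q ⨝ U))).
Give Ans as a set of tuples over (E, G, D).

Q ⋈ U (natural join on G): {(24, k, u, 9, 26), (24, k, u, 9, 38), (24, k, u, 9, 5), (24, p, b, 20, 26), (24, p, b, 20, 38), (24, p, b, 20, 5), (24, t, k, 2, 26), (24, t, k, 2, 38), (24, t, k, 2, 5), (24, w, c, 33, 26), (24, w, c, 33, 38), (24, w, c, 33, 5), (24, x, x, 3, 26), (24, x, x, 3, 38), (24, x, x, 3, 5), (3, a, d, 26, 36), (3, a, d, 26, 8), (3, m, v, 38, 36), (3, m, v, 38, 8), (3, n, a, 21, 36), (3, n, a, 21, 8), (3, s, m, 34, 36), (3, s, m, 34, 8), (3, z, q, 32, 36), (3, z, q, 32, 8)}
σ[D != 32 and A != 5]: keep tuples satisfying D != 32 and A != 5 → {(24, k, u, 9, 26), (24, k, u, 9, 38), (24, p, b, 20, 26), (24, p, b, 20, 38), (24, t, k, 2, 26), (24, t, k, 2, 38), (24, w, c, 33, 26), (24, w, c, 33, 38), (24, x, x, 3, 26), (24, x, x, 3, 38), (3, a, d, 26, 36), (3, a, d, 26, 8), (3, m, v, 38, 36), (3, m, v, 38, 8), (3, n, a, 21, 36), (3, n, a, 21, 8), (3, s, m, 34, 36), (3, s, m, 34, 8)}
π[E, G, D]: project onto (E, G, D) (9 duplicate(s) eliminated) → {(a, 3, 21), (b, 24, 20), (c, 24, 33), (d, 3, 26), (k, 24, 2), (m, 3, 34), (u, 24, 9), (v, 3, 38), (x, 24, 3)}

{(a, 3, 21), (b, 24, 20), (c, 24, 33), (d, 3, 26), (k, 24, 2), (m, 3, 34), (u, 24, 9), (v, 3, 38), (x, 24, 3)}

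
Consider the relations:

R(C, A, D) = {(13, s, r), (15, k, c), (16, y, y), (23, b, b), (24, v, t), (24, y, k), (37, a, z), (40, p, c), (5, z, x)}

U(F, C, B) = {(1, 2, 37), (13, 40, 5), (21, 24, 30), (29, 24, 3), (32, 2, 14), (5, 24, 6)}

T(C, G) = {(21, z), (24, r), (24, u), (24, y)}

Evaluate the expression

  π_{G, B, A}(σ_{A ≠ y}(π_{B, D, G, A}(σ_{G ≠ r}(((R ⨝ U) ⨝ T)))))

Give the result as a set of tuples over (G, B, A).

{(u, 3, v), (u, 30, v), (u, 6, v), (y, 3, v), (y, 30, v), (y, 6, v)}

R ⋈ U (natural join on C): {(24, v, t, 21, 30), (24, v, t, 29, 3), (24, v, t, 5, 6), (24, y, k, 21, 30), (24, y, k, 29, 3), (24, y, k, 5, 6), (40, p, c, 13, 5)}
(R ⨝ U) ⋈ T (natural join on C): {(24, v, t, 21, 30, r), (24, v, t, 21, 30, u), (24, v, t, 21, 30, y), (24, v, t, 29, 3, r), (24, v, t, 29, 3, u), (24, v, t, 29, 3, y), (24, v, t, 5, 6, r), (24, v, t, 5, 6, u), (24, v, t, 5, 6, y), (24, y, k, 21, 30, r), (24, y, k, 21, 30, u), (24, y, k, 21, 30, y), (24, y, k, 29, 3, r), (24, y, k, 29, 3, u), (24, y, k, 29, 3, y), (24, y, k, 5, 6, r), (24, y, k, 5, 6, u), (24, y, k, 5, 6, y)}
Selection G ≠ r: {(24, v, t, 21, 30, u), (24, v, t, 21, 30, y), (24, v, t, 29, 3, u), (24, v, t, 29, 3, y), (24, v, t, 5, 6, u), (24, v, t, 5, 6, y), (24, y, k, 21, 30, u), (24, y, k, 21, 30, y), (24, y, k, 29, 3, u), (24, y, k, 29, 3, y), (24, y, k, 5, 6, u), (24, y, k, 5, 6, y)}
π_{B, D, G, A} gives {(3, k, u, y), (3, k, y, y), (3, t, u, v), (3, t, y, v), (30, k, u, y), (30, k, y, y), (30, t, u, v), (30, t, y, v), (6, k, u, y), (6, k, y, y), (6, t, u, v), (6, t, y, v)}.
Selection A ≠ y: {(3, t, u, v), (3, t, y, v), (30, t, u, v), (30, t, y, v), (6, t, u, v), (6, t, y, v)}
π_{G, B, A} gives {(u, 3, v), (u, 30, v), (u, 6, v), (y, 3, v), (y, 30, v), (y, 6, v)}.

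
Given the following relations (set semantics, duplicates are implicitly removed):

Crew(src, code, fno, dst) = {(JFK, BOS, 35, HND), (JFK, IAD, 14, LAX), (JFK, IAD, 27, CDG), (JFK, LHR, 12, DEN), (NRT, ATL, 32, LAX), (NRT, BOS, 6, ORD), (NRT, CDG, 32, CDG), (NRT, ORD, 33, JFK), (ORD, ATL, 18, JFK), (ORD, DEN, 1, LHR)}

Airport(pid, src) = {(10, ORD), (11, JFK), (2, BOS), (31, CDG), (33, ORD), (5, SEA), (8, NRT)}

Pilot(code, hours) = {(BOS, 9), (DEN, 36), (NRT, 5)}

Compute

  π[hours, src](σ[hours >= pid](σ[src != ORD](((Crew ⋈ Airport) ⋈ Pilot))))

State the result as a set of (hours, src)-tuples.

{(9, NRT)}

Joining Crew and Airport on src yields {(JFK, BOS, 35, HND, 11), (JFK, IAD, 14, LAX, 11), (JFK, IAD, 27, CDG, 11), (JFK, LHR, 12, DEN, 11), (NRT, ATL, 32, LAX, 8), (NRT, BOS, 6, ORD, 8), (NRT, CDG, 32, CDG, 8), (NRT, ORD, 33, JFK, 8), (ORD, ATL, 18, JFK, 10), (ORD, ATL, 18, JFK, 33), (ORD, DEN, 1, LHR, 10), (ORD, DEN, 1, LHR, 33)}.
Joining (Crew ⋈ Airport) and Pilot on code yields {(JFK, BOS, 35, HND, 11, 9), (NRT, BOS, 6, ORD, 8, 9), (ORD, DEN, 1, LHR, 10, 36), (ORD, DEN, 1, LHR, 33, 36)}.
Apply σ_{src != ORD}; surviving tuples: {(JFK, BOS, 35, HND, 11, 9), (NRT, BOS, 6, ORD, 8, 9)}
Apply σ_{hours >= pid}; surviving tuples: {(NRT, BOS, 6, ORD, 8, 9)}
Projecting to hours, src: {(9, NRT)}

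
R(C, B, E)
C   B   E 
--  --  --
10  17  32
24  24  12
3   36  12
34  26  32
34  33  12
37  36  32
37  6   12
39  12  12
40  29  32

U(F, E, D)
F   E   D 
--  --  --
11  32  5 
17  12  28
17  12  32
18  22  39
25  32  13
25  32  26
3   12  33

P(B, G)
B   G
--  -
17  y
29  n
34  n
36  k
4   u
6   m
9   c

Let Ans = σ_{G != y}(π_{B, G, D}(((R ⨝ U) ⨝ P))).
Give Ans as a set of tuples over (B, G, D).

{(29, n, 13), (29, n, 26), (29, n, 5), (36, k, 13), (36, k, 26), (36, k, 28), (36, k, 32), (36, k, 33), (36, k, 5), (6, m, 28), (6, m, 32), (6, m, 33)}

R ⋈ U (natural join on E): {(10, 17, 32, 11, 5), (10, 17, 32, 25, 13), (10, 17, 32, 25, 26), (24, 24, 12, 17, 28), (24, 24, 12, 17, 32), (24, 24, 12, 3, 33), (3, 36, 12, 17, 28), (3, 36, 12, 17, 32), (3, 36, 12, 3, 33), (34, 26, 32, 11, 5), (34, 26, 32, 25, 13), (34, 26, 32, 25, 26), (34, 33, 12, 17, 28), (34, 33, 12, 17, 32), (34, 33, 12, 3, 33), (37, 36, 32, 11, 5), (37, 36, 32, 25, 13), (37, 36, 32, 25, 26), (37, 6, 12, 17, 28), (37, 6, 12, 17, 32), (37, 6, 12, 3, 33), (39, 12, 12, 17, 28), (39, 12, 12, 17, 32), (39, 12, 12, 3, 33), (40, 29, 32, 11, 5), (40, 29, 32, 25, 13), (40, 29, 32, 25, 26)}
(R ⨝ U) ⋈ P (natural join on B): {(10, 17, 32, 11, 5, y), (10, 17, 32, 25, 13, y), (10, 17, 32, 25, 26, y), (3, 36, 12, 17, 28, k), (3, 36, 12, 17, 32, k), (3, 36, 12, 3, 33, k), (37, 36, 32, 11, 5, k), (37, 36, 32, 25, 13, k), (37, 36, 32, 25, 26, k), (37, 6, 12, 17, 28, m), (37, 6, 12, 17, 32, m), (37, 6, 12, 3, 33, m), (40, 29, 32, 11, 5, n), (40, 29, 32, 25, 13, n), (40, 29, 32, 25, 26, n)}
π[B, G, D]: project onto (B, G, D) → {(17, y, 13), (17, y, 26), (17, y, 5), (29, n, 13), (29, n, 26), (29, n, 5), (36, k, 13), (36, k, 26), (36, k, 28), (36, k, 32), (36, k, 33), (36, k, 5), (6, m, 28), (6, m, 32), (6, m, 33)}
Filtering on G != y leaves {(29, n, 13), (29, n, 26), (29, n, 5), (36, k, 13), (36, k, 26), (36, k, 28), (36, k, 32), (36, k, 33), (36, k, 5), (6, m, 28), (6, m, 32), (6, m, 33)}.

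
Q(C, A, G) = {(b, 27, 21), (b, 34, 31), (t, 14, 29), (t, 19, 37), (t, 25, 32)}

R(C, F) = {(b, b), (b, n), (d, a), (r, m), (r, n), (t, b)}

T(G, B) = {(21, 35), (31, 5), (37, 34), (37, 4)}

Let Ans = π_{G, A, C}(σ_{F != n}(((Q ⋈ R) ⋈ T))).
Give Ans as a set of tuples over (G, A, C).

Q ⋈ R (natural join on C): {(b, 27, 21, b), (b, 27, 21, n), (b, 34, 31, b), (b, 34, 31, n), (t, 14, 29, b), (t, 19, 37, b), (t, 25, 32, b)}
(Q ⋈ R) ⋈ T (natural join on G): {(b, 27, 21, b, 35), (b, 27, 21, n, 35), (b, 34, 31, b, 5), (b, 34, 31, n, 5), (t, 19, 37, b, 34), (t, 19, 37, b, 4)}
Filtering on F != n leaves {(b, 27, 21, b, 35), (b, 34, 31, b, 5), (t, 19, 37, b, 34), (t, 19, 37, b, 4)}.
π_{G, A, C} gives {(21, 27, b), (31, 34, b), (37, 19, t)} (1 duplicate(s) eliminated).

{(21, 27, b), (31, 34, b), (37, 19, t)}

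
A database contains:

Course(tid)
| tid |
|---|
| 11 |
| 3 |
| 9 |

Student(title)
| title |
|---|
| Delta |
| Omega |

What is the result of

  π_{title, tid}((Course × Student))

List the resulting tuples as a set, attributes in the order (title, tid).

Course × Student: Cartesian product, 3·2 = 6 tuples over (tid, title).
Projecting to title, tid: {(Delta, 11), (Delta, 3), (Delta, 9), (Omega, 11), (Omega, 3), (Omega, 9)}

{(Delta, 11), (Delta, 3), (Delta, 9), (Omega, 11), (Omega, 3), (Omega, 9)}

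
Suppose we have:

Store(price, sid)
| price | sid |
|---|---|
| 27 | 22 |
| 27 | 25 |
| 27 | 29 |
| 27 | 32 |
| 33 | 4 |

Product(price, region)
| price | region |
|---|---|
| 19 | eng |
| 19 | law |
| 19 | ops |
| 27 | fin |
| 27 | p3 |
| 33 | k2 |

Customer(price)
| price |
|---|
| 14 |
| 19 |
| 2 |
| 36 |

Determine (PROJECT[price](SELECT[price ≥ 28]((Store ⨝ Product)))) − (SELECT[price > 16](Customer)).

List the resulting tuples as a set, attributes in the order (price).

Store ⋈ Product (natural join on price): {(27, 22, fin), (27, 22, p3), (27, 25, fin), (27, 25, p3), (27, 29, fin), (27, 29, p3), (27, 32, fin), (27, 32, p3), (33, 4, k2)}
Apply σ_{price ≥ 28}; surviving tuples: {(33, 4, k2)}
π[price]: project onto (price) → {33}
Apply σ_{price > 16}; surviving tuples: {19, 36}
Set difference of the two operands is {33}.

{33}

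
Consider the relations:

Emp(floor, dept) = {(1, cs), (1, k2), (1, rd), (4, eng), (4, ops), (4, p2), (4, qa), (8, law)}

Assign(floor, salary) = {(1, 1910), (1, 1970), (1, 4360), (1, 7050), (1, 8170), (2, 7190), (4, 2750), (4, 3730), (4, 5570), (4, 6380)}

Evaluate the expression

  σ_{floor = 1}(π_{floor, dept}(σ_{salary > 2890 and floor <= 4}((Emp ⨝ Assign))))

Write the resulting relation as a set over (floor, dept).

Emp ⋈ Assign (natural join on floor): {(1, cs, 1910), (1, cs, 1970), (1, cs, 4360), (1, cs, 7050), (1, cs, 8170), (1, k2, 1910), (1, k2, 1970), (1, k2, 4360), (1, k2, 7050), (1, k2, 8170), (1, rd, 1910), (1, rd, 1970), (1, rd, 4360), (1, rd, 7050), (1, rd, 8170), (4, eng, 2750), (4, eng, 3730), (4, eng, 5570), (4, eng, 6380), (4, ops, 2750), (4, ops, 3730), (4, ops, 5570), (4, ops, 6380), (4, p2, 2750), (4, p2, 3730), (4, p2, 5570), (4, p2, 6380), (4, qa, 2750), (4, qa, 3730), (4, qa, 5570), (4, qa, 6380)}
Filtering on salary > 2890 and floor <= 4 leaves {(1, cs, 4360), (1, cs, 7050), (1, cs, 8170), (1, k2, 4360), (1, k2, 7050), (1, k2, 8170), (1, rd, 4360), (1, rd, 7050), (1, rd, 8170), (4, eng, 3730), (4, eng, 5570), (4, eng, 6380), (4, ops, 3730), (4, ops, 5570), (4, ops, 6380), (4, p2, 3730), (4, p2, 5570), (4, p2, 6380), (4, qa, 3730), (4, qa, 5570), (4, qa, 6380)}.
π[floor, dept]: project onto (floor, dept) (14 duplicate(s) eliminated) → {(1, cs), (1, k2), (1, rd), (4, eng), (4, ops), (4, p2), (4, qa)}
Filtering on floor = 1 leaves {(1, cs), (1, k2), (1, rd)}.

{(1, cs), (1, k2), (1, rd)}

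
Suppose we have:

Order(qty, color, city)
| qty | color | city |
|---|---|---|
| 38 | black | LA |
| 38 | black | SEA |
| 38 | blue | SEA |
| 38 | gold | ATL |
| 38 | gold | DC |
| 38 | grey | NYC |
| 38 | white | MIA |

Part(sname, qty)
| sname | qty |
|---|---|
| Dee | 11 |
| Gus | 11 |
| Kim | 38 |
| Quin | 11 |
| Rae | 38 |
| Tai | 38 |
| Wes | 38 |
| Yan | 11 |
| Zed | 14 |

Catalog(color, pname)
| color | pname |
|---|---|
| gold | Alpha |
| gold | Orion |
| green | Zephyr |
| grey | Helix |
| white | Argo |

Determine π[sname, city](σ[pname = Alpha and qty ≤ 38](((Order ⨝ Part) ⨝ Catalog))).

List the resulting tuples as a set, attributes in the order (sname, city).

Natural join on qty: {(38, black, LA, Kim), (38, black, LA, Rae), (38, black, LA, Tai), (38, black, LA, Wes), (38, black, SEA, Kim), (38, black, SEA, Rae), (38, black, SEA, Tai), (38, black, SEA, Wes), (38, blue, SEA, Kim), (38, blue, SEA, Rae), (38, blue, SEA, Tai), (38, blue, SEA, Wes), (38, gold, ATL, Kim), (38, gold, ATL, Rae), (38, gold, ATL, Tai), (38, gold, ATL, Wes), (38, gold, DC, Kim), (38, gold, DC, Rae), (38, gold, DC, Tai), (38, gold, DC, Wes), (38, grey, NYC, Kim), (38, grey, NYC, Rae), (38, grey, NYC, Tai), (38, grey, NYC, Wes), (38, white, MIA, Kim), (38, white, MIA, Rae), (38, white, MIA, Tai), (38, white, MIA, Wes)}
Natural join on color: {(38, gold, ATL, Kim, Alpha), (38, gold, ATL, Kim, Orion), (38, gold, ATL, Rae, Alpha), (38, gold, ATL, Rae, Orion), (38, gold, ATL, Tai, Alpha), (38, gold, ATL, Tai, Orion), (38, gold, ATL, Wes, Alpha), (38, gold, ATL, Wes, Orion), (38, gold, DC, Kim, Alpha), (38, gold, DC, Kim, Orion), (38, gold, DC, Rae, Alpha), (38, gold, DC, Rae, Orion), (38, gold, DC, Tai, Alpha), (38, gold, DC, Tai, Orion), (38, gold, DC, Wes, Alpha), (38, gold, DC, Wes, Orion), (38, grey, NYC, Kim, Helix), (38, grey, NYC, Rae, Helix), (38, grey, NYC, Tai, Helix), (38, grey, NYC, Wes, Helix), (38, white, MIA, Kim, Argo), (38, white, MIA, Rae, Argo), (38, white, MIA, Tai, Argo), (38, white, MIA, Wes, Argo)}
Apply σ_{pname = Alpha and qty ≤ 38}; surviving tuples: {(38, gold, ATL, Kim, Alpha), (38, gold, ATL, Rae, Alpha), (38, gold, ATL, Tai, Alpha), (38, gold, ATL, Wes, Alpha), (38, gold, DC, Kim, Alpha), (38, gold, DC, Rae, Alpha), (38, gold, DC, Tai, Alpha), (38, gold, DC, Wes, Alpha)}
Projecting to sname, city: {(Kim, ATL), (Kim, DC), (Rae, ATL), (Rae, DC), (Tai, ATL), (Tai, DC), (Wes, ATL), (Wes, DC)}

{(Kim, ATL), (Kim, DC), (Rae, ATL), (Rae, DC), (Tai, ATL), (Tai, DC), (Wes, ATL), (Wes, DC)}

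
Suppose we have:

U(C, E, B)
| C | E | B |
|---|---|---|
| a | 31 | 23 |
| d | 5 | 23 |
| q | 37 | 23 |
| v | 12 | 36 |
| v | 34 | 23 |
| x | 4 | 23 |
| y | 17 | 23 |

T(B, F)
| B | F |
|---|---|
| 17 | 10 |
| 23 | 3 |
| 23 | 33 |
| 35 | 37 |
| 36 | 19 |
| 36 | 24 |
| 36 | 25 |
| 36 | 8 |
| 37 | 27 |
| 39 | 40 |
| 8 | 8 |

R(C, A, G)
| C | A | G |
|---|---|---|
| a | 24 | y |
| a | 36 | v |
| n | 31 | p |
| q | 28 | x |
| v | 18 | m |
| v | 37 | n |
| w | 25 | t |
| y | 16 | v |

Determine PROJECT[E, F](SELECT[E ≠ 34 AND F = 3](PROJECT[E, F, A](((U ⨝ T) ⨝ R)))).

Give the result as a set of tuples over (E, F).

Joining U and T on B yields {(a, 31, 23, 3), (a, 31, 23, 33), (d, 5, 23, 3), (d, 5, 23, 33), (q, 37, 23, 3), (q, 37, 23, 33), (v, 12, 36, 19), (v, 12, 36, 24), (v, 12, 36, 25), (v, 12, 36, 8), (v, 34, 23, 3), (v, 34, 23, 33), (x, 4, 23, 3), (x, 4, 23, 33), (y, 17, 23, 3), (y, 17, 23, 33)}.
Joining (U ⨝ T) and R on C yields {(a, 31, 23, 3, 24, y), (a, 31, 23, 3, 36, v), (a, 31, 23, 33, 24, y), (a, 31, 23, 33, 36, v), (q, 37, 23, 3, 28, x), (q, 37, 23, 33, 28, x), (v, 12, 36, 19, 18, m), (v, 12, 36, 19, 37, n), (v, 12, 36, 24, 18, m), (v, 12, 36, 24, 37, n), (v, 12, 36, 25, 18, m), (v, 12, 36, 25, 37, n), (v, 12, 36, 8, 18, m), (v, 12, 36, 8, 37, n), (v, 34, 23, 3, 18, m), (v, 34, 23, 3, 37, n), (v, 34, 23, 33, 18, m), (v, 34, 23, 33, 37, n), (y, 17, 23, 3, 16, v), (y, 17, 23, 33, 16, v)}.
Projecting to E, F, A: {(12, 19, 18), (12, 19, 37), (12, 24, 18), (12, 24, 37), (12, 25, 18), (12, 25, 37), (12, 8, 18), (12, 8, 37), (17, 3, 16), (17, 33, 16), (31, 3, 24), (31, 3, 36), (31, 33, 24), (31, 33, 36), (34, 3, 18), (34, 3, 37), (34, 33, 18), (34, 33, 37), (37, 3, 28), (37, 33, 28)}
Selection E ≠ 34 AND F = 3: {(17, 3, 16), (31, 3, 24), (31, 3, 36), (37, 3, 28)}
Projecting to E, F (1 duplicate(s) eliminated): {(17, 3), (31, 3), (37, 3)}

{(17, 3), (31, 3), (37, 3)}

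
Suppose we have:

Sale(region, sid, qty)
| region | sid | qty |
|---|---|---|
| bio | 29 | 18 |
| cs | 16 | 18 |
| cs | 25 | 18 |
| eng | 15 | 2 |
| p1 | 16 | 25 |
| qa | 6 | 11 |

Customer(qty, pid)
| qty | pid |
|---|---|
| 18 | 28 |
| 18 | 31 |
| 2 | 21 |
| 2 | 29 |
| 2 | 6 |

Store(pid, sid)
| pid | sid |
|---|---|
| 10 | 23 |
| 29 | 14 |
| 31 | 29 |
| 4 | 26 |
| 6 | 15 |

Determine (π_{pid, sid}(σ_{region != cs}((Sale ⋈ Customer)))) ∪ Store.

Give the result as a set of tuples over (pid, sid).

{(10, 23), (21, 15), (28, 29), (29, 14), (29, 15), (31, 29), (4, 26), (6, 15)}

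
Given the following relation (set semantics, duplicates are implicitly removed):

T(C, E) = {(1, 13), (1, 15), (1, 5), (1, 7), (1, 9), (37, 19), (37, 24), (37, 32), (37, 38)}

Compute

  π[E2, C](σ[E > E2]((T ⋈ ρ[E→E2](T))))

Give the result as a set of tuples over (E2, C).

ρ[E→E2]: schema becomes (C, E2); tuples unchanged.
Joining T and ρ[E→E2](T) on C yields {(1, 13, 13), (1, 13, 15), (1, 13, 5), (1, 13, 7), (1, 13, 9), (1, 15, 13), (1, 15, 15), (1, 15, 5), (1, 15, 7), (1, 15, 9), (1, 5, 13), (1, 5, 15), (1, 5, 5), (1, 5, 7), (1, 5, 9), (1, 7, 13), (1, 7, 15), (1, 7, 5), (1, 7, 7), (1, 7, 9), (1, 9, 13), (1, 9, 15), (1, 9, 5), (1, 9, 7), (1, 9, 9), (37, 19, 19), (37, 19, 24), (37, 19, 32), (37, 19, 38), (37, 24, 19), (37, 24, 24), (37, 24, 32), (37, 24, 38), (37, 32, 19), (37, 32, 24), (37, 32, 32), (37, 32, 38), (37, 38, 19), (37, 38, 24), (37, 38, 32), (37, 38, 38)}.
Selection E > E2: {(1, 13, 5), (1, 13, 7), (1, 13, 9), (1, 15, 13), (1, 15, 5), (1, 15, 7), (1, 15, 9), (1, 7, 5), (1, 9, 5), (1, 9, 7), (37, 24, 19), (37, 32, 19), (37, 32, 24), (37, 38, 19), (37, 38, 24), (37, 38, 32)}
π_{E2, C} gives {(13, 1), (19, 37), (24, 37), (32, 37), (5, 1), (7, 1), (9, 1)} (9 duplicate(s) eliminated).

{(13, 1), (19, 37), (24, 37), (32, 37), (5, 1), (7, 1), (9, 1)}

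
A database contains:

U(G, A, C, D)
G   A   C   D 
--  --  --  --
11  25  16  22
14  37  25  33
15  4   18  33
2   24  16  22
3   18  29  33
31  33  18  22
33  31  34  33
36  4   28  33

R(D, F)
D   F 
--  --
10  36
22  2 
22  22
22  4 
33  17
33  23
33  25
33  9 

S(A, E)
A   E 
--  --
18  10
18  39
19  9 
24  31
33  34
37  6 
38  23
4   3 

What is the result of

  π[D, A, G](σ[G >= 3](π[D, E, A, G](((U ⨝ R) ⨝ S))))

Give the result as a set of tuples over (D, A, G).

{(22, 33, 31), (33, 18, 3), (33, 37, 14), (33, 4, 15), (33, 4, 36)}

Joining U and R on D yields {(11, 25, 16, 22, 2), (11, 25, 16, 22, 22), (11, 25, 16, 22, 4), (14, 37, 25, 33, 17), (14, 37, 25, 33, 23), (14, 37, 25, 33, 25), (14, 37, 25, 33, 9), (15, 4, 18, 33, 17), (15, 4, 18, 33, 23), (15, 4, 18, 33, 25), (15, 4, 18, 33, 9), (2, 24, 16, 22, 2), (2, 24, 16, 22, 22), (2, 24, 16, 22, 4), (3, 18, 29, 33, 17), (3, 18, 29, 33, 23), (3, 18, 29, 33, 25), (3, 18, 29, 33, 9), (31, 33, 18, 22, 2), (31, 33, 18, 22, 22), (31, 33, 18, 22, 4), (33, 31, 34, 33, 17), (33, 31, 34, 33, 23), (33, 31, 34, 33, 25), (33, 31, 34, 33, 9), (36, 4, 28, 33, 17), (36, 4, 28, 33, 23), (36, 4, 28, 33, 25), (36, 4, 28, 33, 9)}.
Joining (U ⨝ R) and S on A yields {(14, 37, 25, 33, 17, 6), (14, 37, 25, 33, 23, 6), (14, 37, 25, 33, 25, 6), (14, 37, 25, 33, 9, 6), (15, 4, 18, 33, 17, 3), (15, 4, 18, 33, 23, 3), (15, 4, 18, 33, 25, 3), (15, 4, 18, 33, 9, 3), (2, 24, 16, 22, 2, 31), (2, 24, 16, 22, 22, 31), (2, 24, 16, 22, 4, 31), (3, 18, 29, 33, 17, 10), (3, 18, 29, 33, 17, 39), (3, 18, 29, 33, 23, 10), (3, 18, 29, 33, 23, 39), (3, 18, 29, 33, 25, 10), (3, 18, 29, 33, 25, 39), (3, 18, 29, 33, 9, 10), (3, 18, 29, 33, 9, 39), (31, 33, 18, 22, 2, 34), (31, 33, 18, 22, 22, 34), (31, 33, 18, 22, 4, 34), (36, 4, 28, 33, 17, 3), (36, 4, 28, 33, 23, 3), (36, 4, 28, 33, 25, 3), (36, 4, 28, 33, 9, 3)}.
Keep only column(s) D, E, A, G (19 duplicate(s) eliminated): {(22, 31, 24, 2), (22, 34, 33, 31), (33, 10, 18, 3), (33, 3, 4, 15), (33, 3, 4, 36), (33, 39, 18, 3), (33, 6, 37, 14)}
Selection G >= 3: {(22, 34, 33, 31), (33, 10, 18, 3), (33, 3, 4, 15), (33, 3, 4, 36), (33, 39, 18, 3), (33, 6, 37, 14)}
Keep only column(s) D, A, G (1 duplicate(s) eliminated): {(22, 33, 31), (33, 18, 3), (33, 37, 14), (33, 4, 15), (33, 4, 36)}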